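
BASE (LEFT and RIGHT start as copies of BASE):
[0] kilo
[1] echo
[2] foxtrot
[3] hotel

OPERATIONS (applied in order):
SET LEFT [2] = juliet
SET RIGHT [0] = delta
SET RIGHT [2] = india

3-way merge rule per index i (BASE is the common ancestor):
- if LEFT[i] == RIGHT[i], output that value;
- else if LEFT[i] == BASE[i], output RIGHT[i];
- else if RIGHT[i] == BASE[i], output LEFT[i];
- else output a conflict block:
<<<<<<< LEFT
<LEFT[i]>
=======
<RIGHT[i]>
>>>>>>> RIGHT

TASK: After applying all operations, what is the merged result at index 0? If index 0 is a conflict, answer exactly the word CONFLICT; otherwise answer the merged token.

Answer: delta

Derivation:
Final LEFT:  [kilo, echo, juliet, hotel]
Final RIGHT: [delta, echo, india, hotel]
i=0: L=kilo=BASE, R=delta -> take RIGHT -> delta
i=1: L=echo R=echo -> agree -> echo
i=2: BASE=foxtrot L=juliet R=india all differ -> CONFLICT
i=3: L=hotel R=hotel -> agree -> hotel
Index 0 -> delta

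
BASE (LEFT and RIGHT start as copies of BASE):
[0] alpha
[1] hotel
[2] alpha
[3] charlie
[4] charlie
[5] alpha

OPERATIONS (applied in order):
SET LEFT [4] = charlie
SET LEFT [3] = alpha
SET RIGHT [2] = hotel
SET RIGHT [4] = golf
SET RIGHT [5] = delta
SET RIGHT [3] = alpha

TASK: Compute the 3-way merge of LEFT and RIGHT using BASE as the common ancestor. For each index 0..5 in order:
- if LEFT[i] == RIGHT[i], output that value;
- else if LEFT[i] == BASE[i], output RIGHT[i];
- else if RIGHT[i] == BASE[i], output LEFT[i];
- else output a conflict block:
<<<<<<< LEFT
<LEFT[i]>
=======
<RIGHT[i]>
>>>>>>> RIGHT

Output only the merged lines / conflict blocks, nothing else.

Answer: alpha
hotel
hotel
alpha
golf
delta

Derivation:
Final LEFT:  [alpha, hotel, alpha, alpha, charlie, alpha]
Final RIGHT: [alpha, hotel, hotel, alpha, golf, delta]
i=0: L=alpha R=alpha -> agree -> alpha
i=1: L=hotel R=hotel -> agree -> hotel
i=2: L=alpha=BASE, R=hotel -> take RIGHT -> hotel
i=3: L=alpha R=alpha -> agree -> alpha
i=4: L=charlie=BASE, R=golf -> take RIGHT -> golf
i=5: L=alpha=BASE, R=delta -> take RIGHT -> delta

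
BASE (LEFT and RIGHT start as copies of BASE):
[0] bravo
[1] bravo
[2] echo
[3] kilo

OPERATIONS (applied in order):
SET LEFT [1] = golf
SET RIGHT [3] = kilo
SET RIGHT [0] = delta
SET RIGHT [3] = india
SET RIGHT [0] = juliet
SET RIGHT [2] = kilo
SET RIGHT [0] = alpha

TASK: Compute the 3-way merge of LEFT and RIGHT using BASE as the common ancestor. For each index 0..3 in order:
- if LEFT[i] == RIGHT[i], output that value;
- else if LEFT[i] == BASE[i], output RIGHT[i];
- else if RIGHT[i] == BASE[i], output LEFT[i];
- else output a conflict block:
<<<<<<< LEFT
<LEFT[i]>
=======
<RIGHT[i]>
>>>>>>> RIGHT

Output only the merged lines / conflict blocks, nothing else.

Final LEFT:  [bravo, golf, echo, kilo]
Final RIGHT: [alpha, bravo, kilo, india]
i=0: L=bravo=BASE, R=alpha -> take RIGHT -> alpha
i=1: L=golf, R=bravo=BASE -> take LEFT -> golf
i=2: L=echo=BASE, R=kilo -> take RIGHT -> kilo
i=3: L=kilo=BASE, R=india -> take RIGHT -> india

Answer: alpha
golf
kilo
india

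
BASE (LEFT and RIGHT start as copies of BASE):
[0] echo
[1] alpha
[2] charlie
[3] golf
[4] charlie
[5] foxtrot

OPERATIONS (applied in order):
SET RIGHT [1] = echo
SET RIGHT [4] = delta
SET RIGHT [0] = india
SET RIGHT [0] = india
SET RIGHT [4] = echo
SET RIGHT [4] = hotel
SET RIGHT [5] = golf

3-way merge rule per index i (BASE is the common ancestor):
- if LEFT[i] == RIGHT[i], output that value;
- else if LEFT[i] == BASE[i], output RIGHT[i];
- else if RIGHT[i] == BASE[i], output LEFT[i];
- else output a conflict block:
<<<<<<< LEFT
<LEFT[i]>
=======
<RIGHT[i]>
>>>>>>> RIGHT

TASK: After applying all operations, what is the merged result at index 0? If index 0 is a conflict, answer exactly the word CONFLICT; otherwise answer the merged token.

Answer: india

Derivation:
Final LEFT:  [echo, alpha, charlie, golf, charlie, foxtrot]
Final RIGHT: [india, echo, charlie, golf, hotel, golf]
i=0: L=echo=BASE, R=india -> take RIGHT -> india
i=1: L=alpha=BASE, R=echo -> take RIGHT -> echo
i=2: L=charlie R=charlie -> agree -> charlie
i=3: L=golf R=golf -> agree -> golf
i=4: L=charlie=BASE, R=hotel -> take RIGHT -> hotel
i=5: L=foxtrot=BASE, R=golf -> take RIGHT -> golf
Index 0 -> india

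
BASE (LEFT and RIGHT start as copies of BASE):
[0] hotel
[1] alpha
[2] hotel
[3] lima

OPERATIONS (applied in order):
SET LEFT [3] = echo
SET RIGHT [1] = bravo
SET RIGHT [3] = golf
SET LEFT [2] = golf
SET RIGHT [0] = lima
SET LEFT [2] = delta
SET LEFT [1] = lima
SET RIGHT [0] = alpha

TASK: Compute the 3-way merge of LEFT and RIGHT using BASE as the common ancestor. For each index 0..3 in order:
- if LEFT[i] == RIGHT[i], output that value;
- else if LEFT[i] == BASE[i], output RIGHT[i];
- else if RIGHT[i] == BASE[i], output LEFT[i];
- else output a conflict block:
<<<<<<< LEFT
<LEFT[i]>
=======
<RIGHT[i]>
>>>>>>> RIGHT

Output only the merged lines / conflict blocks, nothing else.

Final LEFT:  [hotel, lima, delta, echo]
Final RIGHT: [alpha, bravo, hotel, golf]
i=0: L=hotel=BASE, R=alpha -> take RIGHT -> alpha
i=1: BASE=alpha L=lima R=bravo all differ -> CONFLICT
i=2: L=delta, R=hotel=BASE -> take LEFT -> delta
i=3: BASE=lima L=echo R=golf all differ -> CONFLICT

Answer: alpha
<<<<<<< LEFT
lima
=======
bravo
>>>>>>> RIGHT
delta
<<<<<<< LEFT
echo
=======
golf
>>>>>>> RIGHT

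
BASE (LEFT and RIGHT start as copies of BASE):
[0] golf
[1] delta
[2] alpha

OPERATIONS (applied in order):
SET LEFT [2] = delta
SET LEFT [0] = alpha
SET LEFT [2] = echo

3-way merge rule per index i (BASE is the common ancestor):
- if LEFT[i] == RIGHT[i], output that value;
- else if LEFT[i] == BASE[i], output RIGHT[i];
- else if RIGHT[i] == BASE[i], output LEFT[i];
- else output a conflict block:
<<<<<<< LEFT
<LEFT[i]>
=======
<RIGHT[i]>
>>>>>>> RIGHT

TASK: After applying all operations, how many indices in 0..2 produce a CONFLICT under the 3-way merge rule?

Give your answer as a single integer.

Final LEFT:  [alpha, delta, echo]
Final RIGHT: [golf, delta, alpha]
i=0: L=alpha, R=golf=BASE -> take LEFT -> alpha
i=1: L=delta R=delta -> agree -> delta
i=2: L=echo, R=alpha=BASE -> take LEFT -> echo
Conflict count: 0

Answer: 0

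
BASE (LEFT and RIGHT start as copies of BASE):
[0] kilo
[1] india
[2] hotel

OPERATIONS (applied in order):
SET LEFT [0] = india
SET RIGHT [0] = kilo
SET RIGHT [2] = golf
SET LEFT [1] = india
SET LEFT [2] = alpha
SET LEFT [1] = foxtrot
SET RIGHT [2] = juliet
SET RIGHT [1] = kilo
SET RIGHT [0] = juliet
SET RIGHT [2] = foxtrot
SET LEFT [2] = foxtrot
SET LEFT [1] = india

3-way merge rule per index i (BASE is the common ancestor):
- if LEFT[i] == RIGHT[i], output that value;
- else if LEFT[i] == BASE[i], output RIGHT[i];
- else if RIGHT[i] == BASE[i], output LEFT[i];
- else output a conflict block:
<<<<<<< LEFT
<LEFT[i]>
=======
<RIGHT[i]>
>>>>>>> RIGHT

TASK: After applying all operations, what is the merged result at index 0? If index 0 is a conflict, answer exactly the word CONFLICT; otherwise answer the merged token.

Final LEFT:  [india, india, foxtrot]
Final RIGHT: [juliet, kilo, foxtrot]
i=0: BASE=kilo L=india R=juliet all differ -> CONFLICT
i=1: L=india=BASE, R=kilo -> take RIGHT -> kilo
i=2: L=foxtrot R=foxtrot -> agree -> foxtrot
Index 0 -> CONFLICT

Answer: CONFLICT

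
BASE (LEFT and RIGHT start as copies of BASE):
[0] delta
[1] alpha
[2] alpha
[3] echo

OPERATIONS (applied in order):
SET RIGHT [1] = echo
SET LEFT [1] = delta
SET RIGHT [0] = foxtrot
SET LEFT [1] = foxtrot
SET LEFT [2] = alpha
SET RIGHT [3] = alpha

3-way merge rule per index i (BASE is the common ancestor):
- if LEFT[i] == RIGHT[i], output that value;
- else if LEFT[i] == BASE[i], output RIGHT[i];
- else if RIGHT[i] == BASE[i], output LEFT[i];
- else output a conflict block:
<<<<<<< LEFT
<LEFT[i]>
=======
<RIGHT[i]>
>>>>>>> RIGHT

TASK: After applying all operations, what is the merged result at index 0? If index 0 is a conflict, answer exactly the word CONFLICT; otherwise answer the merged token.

Answer: foxtrot

Derivation:
Final LEFT:  [delta, foxtrot, alpha, echo]
Final RIGHT: [foxtrot, echo, alpha, alpha]
i=0: L=delta=BASE, R=foxtrot -> take RIGHT -> foxtrot
i=1: BASE=alpha L=foxtrot R=echo all differ -> CONFLICT
i=2: L=alpha R=alpha -> agree -> alpha
i=3: L=echo=BASE, R=alpha -> take RIGHT -> alpha
Index 0 -> foxtrot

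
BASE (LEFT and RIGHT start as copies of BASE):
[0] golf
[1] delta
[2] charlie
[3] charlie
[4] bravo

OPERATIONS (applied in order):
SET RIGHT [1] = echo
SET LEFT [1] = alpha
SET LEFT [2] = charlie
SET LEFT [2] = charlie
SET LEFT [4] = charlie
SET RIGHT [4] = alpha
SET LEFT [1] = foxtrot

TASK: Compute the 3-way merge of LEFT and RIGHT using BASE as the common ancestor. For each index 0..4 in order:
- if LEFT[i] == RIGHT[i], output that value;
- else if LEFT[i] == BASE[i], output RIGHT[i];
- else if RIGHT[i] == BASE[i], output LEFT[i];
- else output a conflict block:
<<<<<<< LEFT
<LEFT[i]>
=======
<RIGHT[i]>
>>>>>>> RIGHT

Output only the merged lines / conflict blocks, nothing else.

Final LEFT:  [golf, foxtrot, charlie, charlie, charlie]
Final RIGHT: [golf, echo, charlie, charlie, alpha]
i=0: L=golf R=golf -> agree -> golf
i=1: BASE=delta L=foxtrot R=echo all differ -> CONFLICT
i=2: L=charlie R=charlie -> agree -> charlie
i=3: L=charlie R=charlie -> agree -> charlie
i=4: BASE=bravo L=charlie R=alpha all differ -> CONFLICT

Answer: golf
<<<<<<< LEFT
foxtrot
=======
echo
>>>>>>> RIGHT
charlie
charlie
<<<<<<< LEFT
charlie
=======
alpha
>>>>>>> RIGHT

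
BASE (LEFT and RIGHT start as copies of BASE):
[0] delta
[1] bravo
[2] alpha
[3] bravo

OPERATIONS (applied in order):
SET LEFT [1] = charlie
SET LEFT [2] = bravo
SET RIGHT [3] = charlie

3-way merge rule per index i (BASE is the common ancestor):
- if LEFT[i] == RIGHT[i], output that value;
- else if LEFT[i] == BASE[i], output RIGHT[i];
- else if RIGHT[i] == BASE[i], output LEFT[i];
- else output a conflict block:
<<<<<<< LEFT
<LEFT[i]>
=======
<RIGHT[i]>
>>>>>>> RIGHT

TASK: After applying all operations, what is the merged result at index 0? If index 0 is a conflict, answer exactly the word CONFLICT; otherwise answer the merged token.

Answer: delta

Derivation:
Final LEFT:  [delta, charlie, bravo, bravo]
Final RIGHT: [delta, bravo, alpha, charlie]
i=0: L=delta R=delta -> agree -> delta
i=1: L=charlie, R=bravo=BASE -> take LEFT -> charlie
i=2: L=bravo, R=alpha=BASE -> take LEFT -> bravo
i=3: L=bravo=BASE, R=charlie -> take RIGHT -> charlie
Index 0 -> delta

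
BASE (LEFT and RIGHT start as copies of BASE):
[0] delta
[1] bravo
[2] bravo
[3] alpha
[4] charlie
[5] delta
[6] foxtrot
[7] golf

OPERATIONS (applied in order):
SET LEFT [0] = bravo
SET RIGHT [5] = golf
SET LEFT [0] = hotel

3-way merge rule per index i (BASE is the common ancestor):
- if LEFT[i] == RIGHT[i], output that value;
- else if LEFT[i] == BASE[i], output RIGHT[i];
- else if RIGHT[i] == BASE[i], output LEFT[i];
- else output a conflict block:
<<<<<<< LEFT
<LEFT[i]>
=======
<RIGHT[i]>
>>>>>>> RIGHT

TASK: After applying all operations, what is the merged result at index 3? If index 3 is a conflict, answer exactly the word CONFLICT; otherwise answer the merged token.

Final LEFT:  [hotel, bravo, bravo, alpha, charlie, delta, foxtrot, golf]
Final RIGHT: [delta, bravo, bravo, alpha, charlie, golf, foxtrot, golf]
i=0: L=hotel, R=delta=BASE -> take LEFT -> hotel
i=1: L=bravo R=bravo -> agree -> bravo
i=2: L=bravo R=bravo -> agree -> bravo
i=3: L=alpha R=alpha -> agree -> alpha
i=4: L=charlie R=charlie -> agree -> charlie
i=5: L=delta=BASE, R=golf -> take RIGHT -> golf
i=6: L=foxtrot R=foxtrot -> agree -> foxtrot
i=7: L=golf R=golf -> agree -> golf
Index 3 -> alpha

Answer: alpha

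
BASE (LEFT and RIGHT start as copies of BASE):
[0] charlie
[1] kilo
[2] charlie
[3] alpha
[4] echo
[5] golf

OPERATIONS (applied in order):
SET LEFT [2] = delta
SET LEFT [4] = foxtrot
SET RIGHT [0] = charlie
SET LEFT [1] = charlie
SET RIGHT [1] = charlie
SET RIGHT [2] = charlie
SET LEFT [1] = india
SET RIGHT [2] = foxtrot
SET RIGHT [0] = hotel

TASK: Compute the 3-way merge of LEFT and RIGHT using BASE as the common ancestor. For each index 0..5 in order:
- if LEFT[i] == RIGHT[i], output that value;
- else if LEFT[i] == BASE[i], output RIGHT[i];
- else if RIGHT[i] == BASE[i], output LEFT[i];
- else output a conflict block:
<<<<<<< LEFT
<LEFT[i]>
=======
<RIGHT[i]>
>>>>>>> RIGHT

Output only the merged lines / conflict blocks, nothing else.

Answer: hotel
<<<<<<< LEFT
india
=======
charlie
>>>>>>> RIGHT
<<<<<<< LEFT
delta
=======
foxtrot
>>>>>>> RIGHT
alpha
foxtrot
golf

Derivation:
Final LEFT:  [charlie, india, delta, alpha, foxtrot, golf]
Final RIGHT: [hotel, charlie, foxtrot, alpha, echo, golf]
i=0: L=charlie=BASE, R=hotel -> take RIGHT -> hotel
i=1: BASE=kilo L=india R=charlie all differ -> CONFLICT
i=2: BASE=charlie L=delta R=foxtrot all differ -> CONFLICT
i=3: L=alpha R=alpha -> agree -> alpha
i=4: L=foxtrot, R=echo=BASE -> take LEFT -> foxtrot
i=5: L=golf R=golf -> agree -> golf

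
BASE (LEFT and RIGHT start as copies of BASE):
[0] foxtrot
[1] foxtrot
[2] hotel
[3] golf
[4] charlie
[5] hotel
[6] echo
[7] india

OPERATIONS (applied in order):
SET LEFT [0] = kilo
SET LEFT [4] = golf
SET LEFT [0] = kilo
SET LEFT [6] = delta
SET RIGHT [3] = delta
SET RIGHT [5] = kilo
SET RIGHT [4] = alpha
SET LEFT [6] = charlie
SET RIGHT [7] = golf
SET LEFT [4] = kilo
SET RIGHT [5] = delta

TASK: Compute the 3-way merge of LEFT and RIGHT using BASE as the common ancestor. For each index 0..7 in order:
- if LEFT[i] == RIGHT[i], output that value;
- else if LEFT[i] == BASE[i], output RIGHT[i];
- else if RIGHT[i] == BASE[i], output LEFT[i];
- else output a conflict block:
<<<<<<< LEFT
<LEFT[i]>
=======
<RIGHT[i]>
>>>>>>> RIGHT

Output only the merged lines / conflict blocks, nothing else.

Final LEFT:  [kilo, foxtrot, hotel, golf, kilo, hotel, charlie, india]
Final RIGHT: [foxtrot, foxtrot, hotel, delta, alpha, delta, echo, golf]
i=0: L=kilo, R=foxtrot=BASE -> take LEFT -> kilo
i=1: L=foxtrot R=foxtrot -> agree -> foxtrot
i=2: L=hotel R=hotel -> agree -> hotel
i=3: L=golf=BASE, R=delta -> take RIGHT -> delta
i=4: BASE=charlie L=kilo R=alpha all differ -> CONFLICT
i=5: L=hotel=BASE, R=delta -> take RIGHT -> delta
i=6: L=charlie, R=echo=BASE -> take LEFT -> charlie
i=7: L=india=BASE, R=golf -> take RIGHT -> golf

Answer: kilo
foxtrot
hotel
delta
<<<<<<< LEFT
kilo
=======
alpha
>>>>>>> RIGHT
delta
charlie
golf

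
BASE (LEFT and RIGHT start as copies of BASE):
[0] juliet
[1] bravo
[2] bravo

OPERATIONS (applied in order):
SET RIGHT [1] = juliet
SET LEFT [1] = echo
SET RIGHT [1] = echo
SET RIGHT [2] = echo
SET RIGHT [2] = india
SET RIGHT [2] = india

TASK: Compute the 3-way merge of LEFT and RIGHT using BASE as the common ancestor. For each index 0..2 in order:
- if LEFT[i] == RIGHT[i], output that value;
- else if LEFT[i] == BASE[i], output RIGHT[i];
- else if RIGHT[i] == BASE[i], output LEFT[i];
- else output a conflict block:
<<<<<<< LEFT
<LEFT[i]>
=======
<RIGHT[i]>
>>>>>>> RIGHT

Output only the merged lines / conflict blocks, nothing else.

Final LEFT:  [juliet, echo, bravo]
Final RIGHT: [juliet, echo, india]
i=0: L=juliet R=juliet -> agree -> juliet
i=1: L=echo R=echo -> agree -> echo
i=2: L=bravo=BASE, R=india -> take RIGHT -> india

Answer: juliet
echo
india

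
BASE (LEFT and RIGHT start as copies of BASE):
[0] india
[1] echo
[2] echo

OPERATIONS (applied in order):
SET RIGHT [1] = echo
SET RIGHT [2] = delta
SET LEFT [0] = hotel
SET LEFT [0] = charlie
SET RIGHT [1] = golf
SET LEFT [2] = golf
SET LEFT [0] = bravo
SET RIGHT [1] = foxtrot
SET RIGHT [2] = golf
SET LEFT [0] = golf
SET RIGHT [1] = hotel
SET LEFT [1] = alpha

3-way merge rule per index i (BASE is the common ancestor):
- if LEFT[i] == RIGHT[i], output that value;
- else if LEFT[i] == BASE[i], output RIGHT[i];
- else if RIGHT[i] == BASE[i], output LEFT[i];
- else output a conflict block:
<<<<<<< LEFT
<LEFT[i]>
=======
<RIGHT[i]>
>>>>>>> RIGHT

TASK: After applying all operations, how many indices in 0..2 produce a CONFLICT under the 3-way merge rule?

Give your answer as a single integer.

Final LEFT:  [golf, alpha, golf]
Final RIGHT: [india, hotel, golf]
i=0: L=golf, R=india=BASE -> take LEFT -> golf
i=1: BASE=echo L=alpha R=hotel all differ -> CONFLICT
i=2: L=golf R=golf -> agree -> golf
Conflict count: 1

Answer: 1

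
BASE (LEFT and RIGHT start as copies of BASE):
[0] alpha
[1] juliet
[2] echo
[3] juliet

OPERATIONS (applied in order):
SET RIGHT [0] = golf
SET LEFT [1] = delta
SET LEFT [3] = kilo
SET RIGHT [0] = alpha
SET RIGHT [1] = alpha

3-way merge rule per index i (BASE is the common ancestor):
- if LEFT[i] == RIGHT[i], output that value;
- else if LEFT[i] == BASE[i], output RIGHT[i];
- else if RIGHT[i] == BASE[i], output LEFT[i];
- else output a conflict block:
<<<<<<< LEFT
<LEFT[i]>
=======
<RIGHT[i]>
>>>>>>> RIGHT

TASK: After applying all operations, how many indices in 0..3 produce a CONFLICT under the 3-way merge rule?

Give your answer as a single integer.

Final LEFT:  [alpha, delta, echo, kilo]
Final RIGHT: [alpha, alpha, echo, juliet]
i=0: L=alpha R=alpha -> agree -> alpha
i=1: BASE=juliet L=delta R=alpha all differ -> CONFLICT
i=2: L=echo R=echo -> agree -> echo
i=3: L=kilo, R=juliet=BASE -> take LEFT -> kilo
Conflict count: 1

Answer: 1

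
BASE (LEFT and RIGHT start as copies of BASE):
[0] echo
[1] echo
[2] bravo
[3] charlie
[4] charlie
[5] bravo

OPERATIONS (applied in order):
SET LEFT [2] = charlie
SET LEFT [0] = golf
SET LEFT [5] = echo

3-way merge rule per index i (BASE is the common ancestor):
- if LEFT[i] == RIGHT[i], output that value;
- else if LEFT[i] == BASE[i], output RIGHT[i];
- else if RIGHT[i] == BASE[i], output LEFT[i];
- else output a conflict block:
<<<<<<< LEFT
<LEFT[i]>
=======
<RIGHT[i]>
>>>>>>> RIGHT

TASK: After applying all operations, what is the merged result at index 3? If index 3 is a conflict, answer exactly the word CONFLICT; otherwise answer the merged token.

Final LEFT:  [golf, echo, charlie, charlie, charlie, echo]
Final RIGHT: [echo, echo, bravo, charlie, charlie, bravo]
i=0: L=golf, R=echo=BASE -> take LEFT -> golf
i=1: L=echo R=echo -> agree -> echo
i=2: L=charlie, R=bravo=BASE -> take LEFT -> charlie
i=3: L=charlie R=charlie -> agree -> charlie
i=4: L=charlie R=charlie -> agree -> charlie
i=5: L=echo, R=bravo=BASE -> take LEFT -> echo
Index 3 -> charlie

Answer: charlie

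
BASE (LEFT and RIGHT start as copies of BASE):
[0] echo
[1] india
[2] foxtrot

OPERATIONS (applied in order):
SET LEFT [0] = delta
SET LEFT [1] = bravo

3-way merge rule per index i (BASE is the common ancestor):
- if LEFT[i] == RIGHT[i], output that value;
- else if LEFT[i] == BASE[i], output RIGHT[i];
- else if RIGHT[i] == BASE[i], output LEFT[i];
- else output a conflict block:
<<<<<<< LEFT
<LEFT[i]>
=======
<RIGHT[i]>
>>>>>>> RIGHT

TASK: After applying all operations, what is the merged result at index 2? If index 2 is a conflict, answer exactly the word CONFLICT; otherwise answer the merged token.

Final LEFT:  [delta, bravo, foxtrot]
Final RIGHT: [echo, india, foxtrot]
i=0: L=delta, R=echo=BASE -> take LEFT -> delta
i=1: L=bravo, R=india=BASE -> take LEFT -> bravo
i=2: L=foxtrot R=foxtrot -> agree -> foxtrot
Index 2 -> foxtrot

Answer: foxtrot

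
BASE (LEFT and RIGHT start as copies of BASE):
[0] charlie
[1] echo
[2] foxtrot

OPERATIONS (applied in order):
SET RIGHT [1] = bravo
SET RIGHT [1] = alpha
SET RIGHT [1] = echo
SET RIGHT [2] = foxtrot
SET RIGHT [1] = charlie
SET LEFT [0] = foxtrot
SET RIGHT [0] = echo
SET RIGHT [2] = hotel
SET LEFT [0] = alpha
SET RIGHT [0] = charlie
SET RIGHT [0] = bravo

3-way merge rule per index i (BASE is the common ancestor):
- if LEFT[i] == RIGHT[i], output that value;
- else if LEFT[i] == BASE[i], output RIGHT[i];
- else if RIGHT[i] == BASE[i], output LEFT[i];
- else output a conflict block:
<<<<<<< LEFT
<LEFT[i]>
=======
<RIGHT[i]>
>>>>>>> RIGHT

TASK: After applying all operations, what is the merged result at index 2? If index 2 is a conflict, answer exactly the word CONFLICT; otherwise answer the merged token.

Final LEFT:  [alpha, echo, foxtrot]
Final RIGHT: [bravo, charlie, hotel]
i=0: BASE=charlie L=alpha R=bravo all differ -> CONFLICT
i=1: L=echo=BASE, R=charlie -> take RIGHT -> charlie
i=2: L=foxtrot=BASE, R=hotel -> take RIGHT -> hotel
Index 2 -> hotel

Answer: hotel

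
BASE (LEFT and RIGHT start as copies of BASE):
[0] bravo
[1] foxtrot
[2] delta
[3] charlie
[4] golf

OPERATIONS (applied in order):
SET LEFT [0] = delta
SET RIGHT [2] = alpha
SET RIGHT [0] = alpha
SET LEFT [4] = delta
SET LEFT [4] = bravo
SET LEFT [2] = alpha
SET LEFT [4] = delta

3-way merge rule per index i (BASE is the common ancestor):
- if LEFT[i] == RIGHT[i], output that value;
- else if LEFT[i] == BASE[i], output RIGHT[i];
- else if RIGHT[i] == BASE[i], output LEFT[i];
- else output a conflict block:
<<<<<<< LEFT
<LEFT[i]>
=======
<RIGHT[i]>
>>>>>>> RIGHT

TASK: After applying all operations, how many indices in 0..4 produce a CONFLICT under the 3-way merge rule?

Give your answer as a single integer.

Answer: 1

Derivation:
Final LEFT:  [delta, foxtrot, alpha, charlie, delta]
Final RIGHT: [alpha, foxtrot, alpha, charlie, golf]
i=0: BASE=bravo L=delta R=alpha all differ -> CONFLICT
i=1: L=foxtrot R=foxtrot -> agree -> foxtrot
i=2: L=alpha R=alpha -> agree -> alpha
i=3: L=charlie R=charlie -> agree -> charlie
i=4: L=delta, R=golf=BASE -> take LEFT -> delta
Conflict count: 1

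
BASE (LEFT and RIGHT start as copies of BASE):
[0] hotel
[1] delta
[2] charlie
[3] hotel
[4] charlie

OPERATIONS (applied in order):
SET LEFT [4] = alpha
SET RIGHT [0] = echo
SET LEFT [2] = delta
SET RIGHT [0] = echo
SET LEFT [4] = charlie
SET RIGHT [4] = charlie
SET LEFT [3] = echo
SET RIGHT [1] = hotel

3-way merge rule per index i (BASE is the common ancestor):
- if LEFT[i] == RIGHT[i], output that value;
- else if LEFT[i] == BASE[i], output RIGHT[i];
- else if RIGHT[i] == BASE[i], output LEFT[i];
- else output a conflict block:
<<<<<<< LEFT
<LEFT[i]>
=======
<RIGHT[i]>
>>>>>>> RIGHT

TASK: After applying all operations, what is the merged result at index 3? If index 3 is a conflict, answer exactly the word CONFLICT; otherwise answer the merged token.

Final LEFT:  [hotel, delta, delta, echo, charlie]
Final RIGHT: [echo, hotel, charlie, hotel, charlie]
i=0: L=hotel=BASE, R=echo -> take RIGHT -> echo
i=1: L=delta=BASE, R=hotel -> take RIGHT -> hotel
i=2: L=delta, R=charlie=BASE -> take LEFT -> delta
i=3: L=echo, R=hotel=BASE -> take LEFT -> echo
i=4: L=charlie R=charlie -> agree -> charlie
Index 3 -> echo

Answer: echo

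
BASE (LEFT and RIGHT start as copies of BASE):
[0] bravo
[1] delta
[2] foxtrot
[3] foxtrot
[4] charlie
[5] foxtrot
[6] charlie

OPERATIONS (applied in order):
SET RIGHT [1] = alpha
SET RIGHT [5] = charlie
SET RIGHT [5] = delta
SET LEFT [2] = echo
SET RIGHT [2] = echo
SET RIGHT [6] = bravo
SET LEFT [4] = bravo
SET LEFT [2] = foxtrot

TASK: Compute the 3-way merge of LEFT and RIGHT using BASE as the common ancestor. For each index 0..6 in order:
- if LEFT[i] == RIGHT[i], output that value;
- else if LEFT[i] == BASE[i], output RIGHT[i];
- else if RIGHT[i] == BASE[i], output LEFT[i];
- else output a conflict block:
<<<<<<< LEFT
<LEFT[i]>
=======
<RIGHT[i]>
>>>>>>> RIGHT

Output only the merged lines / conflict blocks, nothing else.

Answer: bravo
alpha
echo
foxtrot
bravo
delta
bravo

Derivation:
Final LEFT:  [bravo, delta, foxtrot, foxtrot, bravo, foxtrot, charlie]
Final RIGHT: [bravo, alpha, echo, foxtrot, charlie, delta, bravo]
i=0: L=bravo R=bravo -> agree -> bravo
i=1: L=delta=BASE, R=alpha -> take RIGHT -> alpha
i=2: L=foxtrot=BASE, R=echo -> take RIGHT -> echo
i=3: L=foxtrot R=foxtrot -> agree -> foxtrot
i=4: L=bravo, R=charlie=BASE -> take LEFT -> bravo
i=5: L=foxtrot=BASE, R=delta -> take RIGHT -> delta
i=6: L=charlie=BASE, R=bravo -> take RIGHT -> bravo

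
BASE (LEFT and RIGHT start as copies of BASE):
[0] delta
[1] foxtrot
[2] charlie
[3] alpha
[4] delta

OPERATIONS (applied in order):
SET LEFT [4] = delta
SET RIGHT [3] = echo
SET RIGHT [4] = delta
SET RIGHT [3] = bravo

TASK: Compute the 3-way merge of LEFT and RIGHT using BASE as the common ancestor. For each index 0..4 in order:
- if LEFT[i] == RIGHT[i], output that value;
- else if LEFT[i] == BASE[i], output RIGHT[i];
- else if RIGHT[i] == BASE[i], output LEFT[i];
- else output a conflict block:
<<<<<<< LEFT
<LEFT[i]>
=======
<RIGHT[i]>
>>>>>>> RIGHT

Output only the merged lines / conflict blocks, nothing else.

Final LEFT:  [delta, foxtrot, charlie, alpha, delta]
Final RIGHT: [delta, foxtrot, charlie, bravo, delta]
i=0: L=delta R=delta -> agree -> delta
i=1: L=foxtrot R=foxtrot -> agree -> foxtrot
i=2: L=charlie R=charlie -> agree -> charlie
i=3: L=alpha=BASE, R=bravo -> take RIGHT -> bravo
i=4: L=delta R=delta -> agree -> delta

Answer: delta
foxtrot
charlie
bravo
delta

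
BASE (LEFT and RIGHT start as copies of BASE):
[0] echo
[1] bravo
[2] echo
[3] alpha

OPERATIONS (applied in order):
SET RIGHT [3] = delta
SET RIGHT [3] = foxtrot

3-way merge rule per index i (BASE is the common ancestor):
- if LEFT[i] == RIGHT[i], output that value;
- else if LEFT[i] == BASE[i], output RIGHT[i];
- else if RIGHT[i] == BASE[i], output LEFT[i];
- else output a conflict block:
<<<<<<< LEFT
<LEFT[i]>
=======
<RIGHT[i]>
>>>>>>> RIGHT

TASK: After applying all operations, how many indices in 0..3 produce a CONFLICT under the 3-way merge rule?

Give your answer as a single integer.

Final LEFT:  [echo, bravo, echo, alpha]
Final RIGHT: [echo, bravo, echo, foxtrot]
i=0: L=echo R=echo -> agree -> echo
i=1: L=bravo R=bravo -> agree -> bravo
i=2: L=echo R=echo -> agree -> echo
i=3: L=alpha=BASE, R=foxtrot -> take RIGHT -> foxtrot
Conflict count: 0

Answer: 0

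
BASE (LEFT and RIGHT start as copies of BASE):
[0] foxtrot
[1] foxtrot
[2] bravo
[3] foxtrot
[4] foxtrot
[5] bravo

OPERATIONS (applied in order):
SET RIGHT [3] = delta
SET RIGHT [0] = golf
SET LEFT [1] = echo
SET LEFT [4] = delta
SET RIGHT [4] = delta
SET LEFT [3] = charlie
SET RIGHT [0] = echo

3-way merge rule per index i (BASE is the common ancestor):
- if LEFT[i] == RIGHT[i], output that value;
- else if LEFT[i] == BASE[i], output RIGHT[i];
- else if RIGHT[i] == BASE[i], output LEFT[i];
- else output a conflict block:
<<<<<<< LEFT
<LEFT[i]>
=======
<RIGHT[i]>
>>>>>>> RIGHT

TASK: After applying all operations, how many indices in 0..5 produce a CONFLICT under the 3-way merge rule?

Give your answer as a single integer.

Answer: 1

Derivation:
Final LEFT:  [foxtrot, echo, bravo, charlie, delta, bravo]
Final RIGHT: [echo, foxtrot, bravo, delta, delta, bravo]
i=0: L=foxtrot=BASE, R=echo -> take RIGHT -> echo
i=1: L=echo, R=foxtrot=BASE -> take LEFT -> echo
i=2: L=bravo R=bravo -> agree -> bravo
i=3: BASE=foxtrot L=charlie R=delta all differ -> CONFLICT
i=4: L=delta R=delta -> agree -> delta
i=5: L=bravo R=bravo -> agree -> bravo
Conflict count: 1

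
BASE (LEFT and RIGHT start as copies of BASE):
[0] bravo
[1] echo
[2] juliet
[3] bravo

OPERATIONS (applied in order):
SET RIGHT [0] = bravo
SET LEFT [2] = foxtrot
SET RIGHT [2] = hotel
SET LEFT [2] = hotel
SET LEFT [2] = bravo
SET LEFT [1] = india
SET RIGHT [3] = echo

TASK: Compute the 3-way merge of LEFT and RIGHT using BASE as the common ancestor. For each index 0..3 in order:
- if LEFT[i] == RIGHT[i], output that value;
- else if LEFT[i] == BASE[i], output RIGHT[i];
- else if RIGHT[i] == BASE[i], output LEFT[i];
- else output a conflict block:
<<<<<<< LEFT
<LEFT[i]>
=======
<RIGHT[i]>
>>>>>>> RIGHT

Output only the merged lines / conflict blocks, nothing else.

Final LEFT:  [bravo, india, bravo, bravo]
Final RIGHT: [bravo, echo, hotel, echo]
i=0: L=bravo R=bravo -> agree -> bravo
i=1: L=india, R=echo=BASE -> take LEFT -> india
i=2: BASE=juliet L=bravo R=hotel all differ -> CONFLICT
i=3: L=bravo=BASE, R=echo -> take RIGHT -> echo

Answer: bravo
india
<<<<<<< LEFT
bravo
=======
hotel
>>>>>>> RIGHT
echo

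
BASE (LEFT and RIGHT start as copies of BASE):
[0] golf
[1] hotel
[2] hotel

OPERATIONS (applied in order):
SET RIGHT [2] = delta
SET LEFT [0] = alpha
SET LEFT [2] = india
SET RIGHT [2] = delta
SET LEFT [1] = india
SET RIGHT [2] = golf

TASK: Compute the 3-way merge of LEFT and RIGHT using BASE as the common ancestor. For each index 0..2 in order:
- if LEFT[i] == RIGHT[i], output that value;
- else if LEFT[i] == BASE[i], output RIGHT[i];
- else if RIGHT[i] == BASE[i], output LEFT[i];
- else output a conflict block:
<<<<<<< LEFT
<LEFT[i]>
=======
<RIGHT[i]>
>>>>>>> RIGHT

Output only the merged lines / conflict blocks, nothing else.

Final LEFT:  [alpha, india, india]
Final RIGHT: [golf, hotel, golf]
i=0: L=alpha, R=golf=BASE -> take LEFT -> alpha
i=1: L=india, R=hotel=BASE -> take LEFT -> india
i=2: BASE=hotel L=india R=golf all differ -> CONFLICT

Answer: alpha
india
<<<<<<< LEFT
india
=======
golf
>>>>>>> RIGHT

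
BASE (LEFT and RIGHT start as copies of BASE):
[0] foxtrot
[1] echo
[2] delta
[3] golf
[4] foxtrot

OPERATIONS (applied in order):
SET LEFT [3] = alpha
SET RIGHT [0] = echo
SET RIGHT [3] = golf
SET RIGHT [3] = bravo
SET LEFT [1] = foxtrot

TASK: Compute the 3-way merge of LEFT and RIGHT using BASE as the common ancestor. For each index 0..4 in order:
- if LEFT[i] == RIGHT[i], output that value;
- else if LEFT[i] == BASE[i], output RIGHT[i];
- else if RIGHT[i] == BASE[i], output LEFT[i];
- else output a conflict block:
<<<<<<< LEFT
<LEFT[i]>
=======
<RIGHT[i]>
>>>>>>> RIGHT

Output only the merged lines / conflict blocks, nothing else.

Final LEFT:  [foxtrot, foxtrot, delta, alpha, foxtrot]
Final RIGHT: [echo, echo, delta, bravo, foxtrot]
i=0: L=foxtrot=BASE, R=echo -> take RIGHT -> echo
i=1: L=foxtrot, R=echo=BASE -> take LEFT -> foxtrot
i=2: L=delta R=delta -> agree -> delta
i=3: BASE=golf L=alpha R=bravo all differ -> CONFLICT
i=4: L=foxtrot R=foxtrot -> agree -> foxtrot

Answer: echo
foxtrot
delta
<<<<<<< LEFT
alpha
=======
bravo
>>>>>>> RIGHT
foxtrot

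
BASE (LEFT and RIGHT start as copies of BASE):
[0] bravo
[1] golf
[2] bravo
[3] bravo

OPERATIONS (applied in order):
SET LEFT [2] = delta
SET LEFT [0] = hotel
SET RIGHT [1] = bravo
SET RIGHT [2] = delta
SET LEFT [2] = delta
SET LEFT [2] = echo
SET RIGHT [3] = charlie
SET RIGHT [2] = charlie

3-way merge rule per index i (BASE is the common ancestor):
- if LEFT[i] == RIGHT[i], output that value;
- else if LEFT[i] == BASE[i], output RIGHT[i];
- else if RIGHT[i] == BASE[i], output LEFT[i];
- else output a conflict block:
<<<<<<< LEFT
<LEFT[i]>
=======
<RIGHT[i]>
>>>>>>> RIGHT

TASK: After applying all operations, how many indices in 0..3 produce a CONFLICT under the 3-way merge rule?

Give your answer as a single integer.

Answer: 1

Derivation:
Final LEFT:  [hotel, golf, echo, bravo]
Final RIGHT: [bravo, bravo, charlie, charlie]
i=0: L=hotel, R=bravo=BASE -> take LEFT -> hotel
i=1: L=golf=BASE, R=bravo -> take RIGHT -> bravo
i=2: BASE=bravo L=echo R=charlie all differ -> CONFLICT
i=3: L=bravo=BASE, R=charlie -> take RIGHT -> charlie
Conflict count: 1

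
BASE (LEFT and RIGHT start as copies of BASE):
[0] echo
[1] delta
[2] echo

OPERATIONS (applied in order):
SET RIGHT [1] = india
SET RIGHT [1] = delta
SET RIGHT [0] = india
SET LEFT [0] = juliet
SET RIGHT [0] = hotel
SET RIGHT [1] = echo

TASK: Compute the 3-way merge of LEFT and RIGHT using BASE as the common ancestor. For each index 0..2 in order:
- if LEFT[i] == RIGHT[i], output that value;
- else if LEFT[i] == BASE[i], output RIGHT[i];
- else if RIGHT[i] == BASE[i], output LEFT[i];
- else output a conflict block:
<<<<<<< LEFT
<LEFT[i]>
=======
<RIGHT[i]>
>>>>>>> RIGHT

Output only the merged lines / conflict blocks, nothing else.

Answer: <<<<<<< LEFT
juliet
=======
hotel
>>>>>>> RIGHT
echo
echo

Derivation:
Final LEFT:  [juliet, delta, echo]
Final RIGHT: [hotel, echo, echo]
i=0: BASE=echo L=juliet R=hotel all differ -> CONFLICT
i=1: L=delta=BASE, R=echo -> take RIGHT -> echo
i=2: L=echo R=echo -> agree -> echo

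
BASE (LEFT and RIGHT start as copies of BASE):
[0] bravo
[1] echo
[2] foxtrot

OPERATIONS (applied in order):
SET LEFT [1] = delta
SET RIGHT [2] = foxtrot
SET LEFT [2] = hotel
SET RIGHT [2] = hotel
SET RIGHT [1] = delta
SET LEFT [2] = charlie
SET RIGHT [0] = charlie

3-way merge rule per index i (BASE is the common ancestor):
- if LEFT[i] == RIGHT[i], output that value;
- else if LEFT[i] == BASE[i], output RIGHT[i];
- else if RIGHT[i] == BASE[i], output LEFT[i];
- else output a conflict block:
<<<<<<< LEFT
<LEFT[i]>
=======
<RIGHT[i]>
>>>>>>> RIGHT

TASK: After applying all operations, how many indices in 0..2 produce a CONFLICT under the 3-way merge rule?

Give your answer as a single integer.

Final LEFT:  [bravo, delta, charlie]
Final RIGHT: [charlie, delta, hotel]
i=0: L=bravo=BASE, R=charlie -> take RIGHT -> charlie
i=1: L=delta R=delta -> agree -> delta
i=2: BASE=foxtrot L=charlie R=hotel all differ -> CONFLICT
Conflict count: 1

Answer: 1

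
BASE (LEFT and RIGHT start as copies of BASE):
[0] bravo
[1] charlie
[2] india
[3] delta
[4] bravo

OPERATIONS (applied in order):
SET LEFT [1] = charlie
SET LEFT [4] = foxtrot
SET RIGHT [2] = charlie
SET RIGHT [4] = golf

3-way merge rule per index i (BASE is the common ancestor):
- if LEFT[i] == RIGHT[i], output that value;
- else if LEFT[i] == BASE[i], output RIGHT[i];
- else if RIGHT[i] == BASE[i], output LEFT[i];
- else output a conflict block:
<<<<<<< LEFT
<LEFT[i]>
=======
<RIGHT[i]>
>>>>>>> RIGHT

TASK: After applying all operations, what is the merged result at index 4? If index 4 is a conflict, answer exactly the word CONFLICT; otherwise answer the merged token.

Answer: CONFLICT

Derivation:
Final LEFT:  [bravo, charlie, india, delta, foxtrot]
Final RIGHT: [bravo, charlie, charlie, delta, golf]
i=0: L=bravo R=bravo -> agree -> bravo
i=1: L=charlie R=charlie -> agree -> charlie
i=2: L=india=BASE, R=charlie -> take RIGHT -> charlie
i=3: L=delta R=delta -> agree -> delta
i=4: BASE=bravo L=foxtrot R=golf all differ -> CONFLICT
Index 4 -> CONFLICT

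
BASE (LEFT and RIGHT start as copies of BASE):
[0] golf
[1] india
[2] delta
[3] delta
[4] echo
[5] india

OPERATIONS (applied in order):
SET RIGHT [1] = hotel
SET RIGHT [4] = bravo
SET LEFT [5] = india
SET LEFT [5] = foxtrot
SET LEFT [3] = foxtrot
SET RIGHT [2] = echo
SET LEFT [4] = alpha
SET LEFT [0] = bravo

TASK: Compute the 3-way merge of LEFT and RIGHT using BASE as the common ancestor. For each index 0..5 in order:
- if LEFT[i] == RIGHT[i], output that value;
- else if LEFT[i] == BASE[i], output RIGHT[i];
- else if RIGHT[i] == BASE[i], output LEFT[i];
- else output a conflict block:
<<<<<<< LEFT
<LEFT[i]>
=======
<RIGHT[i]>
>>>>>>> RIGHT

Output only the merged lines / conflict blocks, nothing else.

Final LEFT:  [bravo, india, delta, foxtrot, alpha, foxtrot]
Final RIGHT: [golf, hotel, echo, delta, bravo, india]
i=0: L=bravo, R=golf=BASE -> take LEFT -> bravo
i=1: L=india=BASE, R=hotel -> take RIGHT -> hotel
i=2: L=delta=BASE, R=echo -> take RIGHT -> echo
i=3: L=foxtrot, R=delta=BASE -> take LEFT -> foxtrot
i=4: BASE=echo L=alpha R=bravo all differ -> CONFLICT
i=5: L=foxtrot, R=india=BASE -> take LEFT -> foxtrot

Answer: bravo
hotel
echo
foxtrot
<<<<<<< LEFT
alpha
=======
bravo
>>>>>>> RIGHT
foxtrot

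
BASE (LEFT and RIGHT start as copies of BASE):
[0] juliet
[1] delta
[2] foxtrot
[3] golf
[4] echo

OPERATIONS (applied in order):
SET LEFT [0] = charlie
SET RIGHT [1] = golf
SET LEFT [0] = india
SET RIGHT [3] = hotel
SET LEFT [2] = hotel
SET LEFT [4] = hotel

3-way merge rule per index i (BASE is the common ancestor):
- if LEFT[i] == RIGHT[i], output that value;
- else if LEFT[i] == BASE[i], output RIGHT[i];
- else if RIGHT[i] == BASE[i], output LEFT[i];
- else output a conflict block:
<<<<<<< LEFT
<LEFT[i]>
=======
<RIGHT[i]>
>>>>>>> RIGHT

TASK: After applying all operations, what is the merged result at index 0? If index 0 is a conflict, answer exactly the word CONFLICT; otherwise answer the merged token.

Final LEFT:  [india, delta, hotel, golf, hotel]
Final RIGHT: [juliet, golf, foxtrot, hotel, echo]
i=0: L=india, R=juliet=BASE -> take LEFT -> india
i=1: L=delta=BASE, R=golf -> take RIGHT -> golf
i=2: L=hotel, R=foxtrot=BASE -> take LEFT -> hotel
i=3: L=golf=BASE, R=hotel -> take RIGHT -> hotel
i=4: L=hotel, R=echo=BASE -> take LEFT -> hotel
Index 0 -> india

Answer: india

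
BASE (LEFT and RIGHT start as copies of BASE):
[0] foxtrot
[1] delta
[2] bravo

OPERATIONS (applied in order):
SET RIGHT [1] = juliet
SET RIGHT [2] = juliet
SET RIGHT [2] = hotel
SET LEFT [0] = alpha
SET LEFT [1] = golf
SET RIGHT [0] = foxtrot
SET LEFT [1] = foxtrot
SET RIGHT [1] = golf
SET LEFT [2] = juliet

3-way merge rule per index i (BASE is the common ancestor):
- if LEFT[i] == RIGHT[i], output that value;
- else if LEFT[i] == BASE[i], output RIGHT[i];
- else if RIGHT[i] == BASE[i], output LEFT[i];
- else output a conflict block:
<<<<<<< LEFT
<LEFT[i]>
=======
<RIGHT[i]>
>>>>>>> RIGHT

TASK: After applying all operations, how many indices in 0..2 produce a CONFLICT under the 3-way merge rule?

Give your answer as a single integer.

Answer: 2

Derivation:
Final LEFT:  [alpha, foxtrot, juliet]
Final RIGHT: [foxtrot, golf, hotel]
i=0: L=alpha, R=foxtrot=BASE -> take LEFT -> alpha
i=1: BASE=delta L=foxtrot R=golf all differ -> CONFLICT
i=2: BASE=bravo L=juliet R=hotel all differ -> CONFLICT
Conflict count: 2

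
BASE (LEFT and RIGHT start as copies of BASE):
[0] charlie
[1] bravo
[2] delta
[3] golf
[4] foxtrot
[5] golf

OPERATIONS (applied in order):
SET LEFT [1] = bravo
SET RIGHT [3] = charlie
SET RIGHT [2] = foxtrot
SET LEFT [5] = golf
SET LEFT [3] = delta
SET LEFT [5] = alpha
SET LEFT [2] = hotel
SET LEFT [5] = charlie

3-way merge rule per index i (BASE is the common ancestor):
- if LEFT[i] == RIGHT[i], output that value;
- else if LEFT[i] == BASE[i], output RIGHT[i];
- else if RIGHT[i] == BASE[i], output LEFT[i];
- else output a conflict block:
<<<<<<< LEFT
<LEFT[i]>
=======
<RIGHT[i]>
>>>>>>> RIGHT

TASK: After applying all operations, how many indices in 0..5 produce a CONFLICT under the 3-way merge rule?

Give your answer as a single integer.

Answer: 2

Derivation:
Final LEFT:  [charlie, bravo, hotel, delta, foxtrot, charlie]
Final RIGHT: [charlie, bravo, foxtrot, charlie, foxtrot, golf]
i=0: L=charlie R=charlie -> agree -> charlie
i=1: L=bravo R=bravo -> agree -> bravo
i=2: BASE=delta L=hotel R=foxtrot all differ -> CONFLICT
i=3: BASE=golf L=delta R=charlie all differ -> CONFLICT
i=4: L=foxtrot R=foxtrot -> agree -> foxtrot
i=5: L=charlie, R=golf=BASE -> take LEFT -> charlie
Conflict count: 2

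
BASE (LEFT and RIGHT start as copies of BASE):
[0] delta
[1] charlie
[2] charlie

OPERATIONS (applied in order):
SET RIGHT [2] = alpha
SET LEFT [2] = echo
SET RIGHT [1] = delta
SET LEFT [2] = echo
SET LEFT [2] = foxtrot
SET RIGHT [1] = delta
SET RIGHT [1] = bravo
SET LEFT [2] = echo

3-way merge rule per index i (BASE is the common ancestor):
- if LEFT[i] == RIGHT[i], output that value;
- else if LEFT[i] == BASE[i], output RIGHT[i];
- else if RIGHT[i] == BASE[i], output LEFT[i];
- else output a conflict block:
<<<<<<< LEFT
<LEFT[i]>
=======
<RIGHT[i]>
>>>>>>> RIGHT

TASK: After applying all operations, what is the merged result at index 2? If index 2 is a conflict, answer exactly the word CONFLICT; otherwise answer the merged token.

Answer: CONFLICT

Derivation:
Final LEFT:  [delta, charlie, echo]
Final RIGHT: [delta, bravo, alpha]
i=0: L=delta R=delta -> agree -> delta
i=1: L=charlie=BASE, R=bravo -> take RIGHT -> bravo
i=2: BASE=charlie L=echo R=alpha all differ -> CONFLICT
Index 2 -> CONFLICT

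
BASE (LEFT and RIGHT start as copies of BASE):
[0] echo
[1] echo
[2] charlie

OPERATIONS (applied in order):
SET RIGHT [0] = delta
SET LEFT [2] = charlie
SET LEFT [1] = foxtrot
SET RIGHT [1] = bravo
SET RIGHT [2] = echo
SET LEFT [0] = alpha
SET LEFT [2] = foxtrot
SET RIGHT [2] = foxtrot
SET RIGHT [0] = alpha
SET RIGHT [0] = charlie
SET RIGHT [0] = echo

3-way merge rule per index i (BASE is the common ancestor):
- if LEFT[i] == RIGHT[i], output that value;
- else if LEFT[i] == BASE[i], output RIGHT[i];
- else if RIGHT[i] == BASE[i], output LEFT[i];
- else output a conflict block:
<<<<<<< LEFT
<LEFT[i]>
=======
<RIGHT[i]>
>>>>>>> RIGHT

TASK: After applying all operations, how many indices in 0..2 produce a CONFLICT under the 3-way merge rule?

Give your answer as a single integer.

Final LEFT:  [alpha, foxtrot, foxtrot]
Final RIGHT: [echo, bravo, foxtrot]
i=0: L=alpha, R=echo=BASE -> take LEFT -> alpha
i=1: BASE=echo L=foxtrot R=bravo all differ -> CONFLICT
i=2: L=foxtrot R=foxtrot -> agree -> foxtrot
Conflict count: 1

Answer: 1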